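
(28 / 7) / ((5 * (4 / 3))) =3 / 5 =0.60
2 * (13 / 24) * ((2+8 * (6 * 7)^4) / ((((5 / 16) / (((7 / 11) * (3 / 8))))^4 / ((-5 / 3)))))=-5594421602952 / 366025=-15284260.92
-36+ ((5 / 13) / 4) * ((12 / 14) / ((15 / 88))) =-3232 / 91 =-35.52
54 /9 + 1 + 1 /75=526 /75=7.01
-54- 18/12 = -111/2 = -55.50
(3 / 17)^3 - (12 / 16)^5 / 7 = -1000323 / 35216384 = -0.03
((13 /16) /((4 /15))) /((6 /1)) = 65 /128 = 0.51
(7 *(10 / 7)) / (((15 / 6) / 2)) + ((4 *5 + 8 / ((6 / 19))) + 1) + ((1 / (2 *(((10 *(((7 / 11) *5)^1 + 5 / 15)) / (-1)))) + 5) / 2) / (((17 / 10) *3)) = 432437 / 7888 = 54.82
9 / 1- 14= -5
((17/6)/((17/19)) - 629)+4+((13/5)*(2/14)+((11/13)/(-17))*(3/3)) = -28844357/46410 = -621.51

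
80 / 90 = 8 / 9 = 0.89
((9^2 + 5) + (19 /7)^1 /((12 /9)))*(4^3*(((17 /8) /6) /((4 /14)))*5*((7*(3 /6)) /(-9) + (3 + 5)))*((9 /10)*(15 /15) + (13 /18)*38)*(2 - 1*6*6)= -248969296495 /972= -256141251.54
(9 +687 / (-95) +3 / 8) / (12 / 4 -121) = -1629 / 89680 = -0.02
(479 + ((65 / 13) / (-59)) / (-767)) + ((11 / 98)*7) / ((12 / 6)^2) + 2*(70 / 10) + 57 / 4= 1285954781 / 2534168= 507.45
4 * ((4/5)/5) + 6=6.64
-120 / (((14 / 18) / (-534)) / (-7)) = -576720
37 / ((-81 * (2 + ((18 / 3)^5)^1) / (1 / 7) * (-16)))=37 / 70562016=0.00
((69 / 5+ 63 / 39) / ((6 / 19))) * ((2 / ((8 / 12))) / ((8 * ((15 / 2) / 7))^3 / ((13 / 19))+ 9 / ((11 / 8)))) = 11971729 / 75775080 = 0.16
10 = 10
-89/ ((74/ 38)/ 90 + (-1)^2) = -152190/ 1747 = -87.12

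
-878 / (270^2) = -439 / 36450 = -0.01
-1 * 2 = -2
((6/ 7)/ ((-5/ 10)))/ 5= -12/ 35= -0.34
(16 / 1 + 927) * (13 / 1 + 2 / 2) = 13202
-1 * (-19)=19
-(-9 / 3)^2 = -9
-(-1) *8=8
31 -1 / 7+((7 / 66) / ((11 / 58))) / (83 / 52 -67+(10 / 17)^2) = 76637284324 / 2484307749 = 30.85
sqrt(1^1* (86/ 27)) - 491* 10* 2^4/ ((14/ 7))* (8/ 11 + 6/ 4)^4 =-966638.91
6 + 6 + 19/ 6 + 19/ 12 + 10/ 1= 107/ 4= 26.75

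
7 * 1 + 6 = 13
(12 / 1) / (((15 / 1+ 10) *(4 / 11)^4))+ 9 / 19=848937 / 30400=27.93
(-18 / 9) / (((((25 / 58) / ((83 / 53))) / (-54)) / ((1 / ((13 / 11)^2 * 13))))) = 62909352 / 2911025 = 21.61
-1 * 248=-248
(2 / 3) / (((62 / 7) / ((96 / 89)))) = 224 / 2759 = 0.08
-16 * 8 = -128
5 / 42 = 0.12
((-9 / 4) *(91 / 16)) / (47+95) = -819 / 9088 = -0.09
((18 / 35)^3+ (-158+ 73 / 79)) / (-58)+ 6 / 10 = 3.31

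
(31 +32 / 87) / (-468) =-2729 / 40716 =-0.07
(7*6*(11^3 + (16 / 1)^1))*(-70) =-3960180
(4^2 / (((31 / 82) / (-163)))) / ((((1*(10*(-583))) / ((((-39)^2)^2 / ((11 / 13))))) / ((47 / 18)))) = 8396892186696 / 994015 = 8447450.18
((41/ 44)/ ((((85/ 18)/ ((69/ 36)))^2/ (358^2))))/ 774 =694937249/ 27339400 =25.42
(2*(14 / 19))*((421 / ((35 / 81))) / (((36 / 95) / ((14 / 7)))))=7578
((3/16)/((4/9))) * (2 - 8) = -81/32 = -2.53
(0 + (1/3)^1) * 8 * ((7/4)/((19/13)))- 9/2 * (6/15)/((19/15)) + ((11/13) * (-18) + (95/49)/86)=-13.44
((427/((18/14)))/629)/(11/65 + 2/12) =388570/247197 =1.57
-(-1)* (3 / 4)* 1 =3 / 4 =0.75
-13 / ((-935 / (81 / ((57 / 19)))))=351 / 935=0.38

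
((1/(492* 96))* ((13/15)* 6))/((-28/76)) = -247/826560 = -0.00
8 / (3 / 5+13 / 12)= 480 / 101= 4.75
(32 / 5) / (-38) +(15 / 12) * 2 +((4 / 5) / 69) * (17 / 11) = 338821 / 144210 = 2.35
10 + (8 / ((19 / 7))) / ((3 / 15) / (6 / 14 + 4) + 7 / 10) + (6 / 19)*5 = 9740 / 627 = 15.53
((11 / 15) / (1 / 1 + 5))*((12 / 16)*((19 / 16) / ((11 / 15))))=19 / 128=0.15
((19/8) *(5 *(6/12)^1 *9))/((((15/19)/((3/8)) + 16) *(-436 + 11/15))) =-243675/35935616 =-0.01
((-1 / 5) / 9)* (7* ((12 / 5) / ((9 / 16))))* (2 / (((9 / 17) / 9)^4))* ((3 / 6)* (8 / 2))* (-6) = 299339264 / 225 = 1330396.73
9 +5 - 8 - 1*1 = 5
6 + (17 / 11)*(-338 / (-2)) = 2939 / 11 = 267.18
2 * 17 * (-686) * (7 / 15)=-163268 / 15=-10884.53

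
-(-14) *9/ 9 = 14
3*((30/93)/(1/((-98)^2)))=288120/31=9294.19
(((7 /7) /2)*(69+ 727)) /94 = 199 /47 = 4.23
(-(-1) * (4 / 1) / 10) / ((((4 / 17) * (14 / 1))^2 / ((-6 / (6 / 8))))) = -289 / 980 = -0.29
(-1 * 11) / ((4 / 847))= -9317 / 4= -2329.25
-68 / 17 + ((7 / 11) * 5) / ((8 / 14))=69 / 44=1.57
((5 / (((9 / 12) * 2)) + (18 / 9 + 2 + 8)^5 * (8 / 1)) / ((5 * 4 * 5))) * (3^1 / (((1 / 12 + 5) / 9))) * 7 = 1128703842 / 1525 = 740133.67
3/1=3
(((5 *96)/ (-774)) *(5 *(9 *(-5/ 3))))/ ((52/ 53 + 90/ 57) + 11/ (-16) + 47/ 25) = 805600000/ 64996177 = 12.39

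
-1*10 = -10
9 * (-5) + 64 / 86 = -1903 / 43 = -44.26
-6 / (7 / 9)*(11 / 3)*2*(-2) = 792 / 7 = 113.14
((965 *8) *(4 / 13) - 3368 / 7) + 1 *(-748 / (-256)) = 11049081 / 5824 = 1897.16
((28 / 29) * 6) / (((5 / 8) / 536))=720384 / 145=4968.17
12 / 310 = 6 / 155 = 0.04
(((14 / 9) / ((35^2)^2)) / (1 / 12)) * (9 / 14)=12 / 1500625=0.00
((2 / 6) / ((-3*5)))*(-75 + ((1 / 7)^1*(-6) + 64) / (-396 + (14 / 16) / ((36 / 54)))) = 3322447 / 1989225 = 1.67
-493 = -493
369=369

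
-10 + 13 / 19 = -177 / 19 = -9.32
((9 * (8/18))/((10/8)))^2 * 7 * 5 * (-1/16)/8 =-14/5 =-2.80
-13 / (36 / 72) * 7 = -182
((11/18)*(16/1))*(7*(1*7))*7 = 30184/9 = 3353.78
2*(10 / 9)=20 / 9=2.22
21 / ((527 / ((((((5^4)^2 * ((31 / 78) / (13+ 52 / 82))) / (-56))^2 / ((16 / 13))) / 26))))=7951507568359375 / 154443089289216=51.49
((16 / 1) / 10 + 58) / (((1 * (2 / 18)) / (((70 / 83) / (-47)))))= -37548 / 3901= -9.63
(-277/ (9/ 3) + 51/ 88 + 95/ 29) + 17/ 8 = -330559/ 3828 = -86.35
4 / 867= 0.00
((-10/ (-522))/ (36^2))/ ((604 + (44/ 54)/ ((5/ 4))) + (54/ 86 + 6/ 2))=1075/ 44237169792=0.00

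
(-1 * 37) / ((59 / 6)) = -222 / 59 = -3.76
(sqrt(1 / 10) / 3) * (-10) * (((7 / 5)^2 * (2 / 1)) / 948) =-49 * sqrt(10) / 35550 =-0.00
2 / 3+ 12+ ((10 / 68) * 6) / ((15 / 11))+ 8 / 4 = 781 / 51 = 15.31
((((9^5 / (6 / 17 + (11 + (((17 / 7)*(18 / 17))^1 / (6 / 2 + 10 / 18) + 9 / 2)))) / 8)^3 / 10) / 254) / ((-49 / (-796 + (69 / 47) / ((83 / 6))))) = 43968692717575721999231076 / 77875696034800986935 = 564600.96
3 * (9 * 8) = 216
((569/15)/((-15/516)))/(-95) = 97868/7125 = 13.74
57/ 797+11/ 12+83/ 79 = 1540441/ 755556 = 2.04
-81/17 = -4.76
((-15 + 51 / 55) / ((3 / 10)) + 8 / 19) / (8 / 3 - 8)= 7287 / 836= 8.72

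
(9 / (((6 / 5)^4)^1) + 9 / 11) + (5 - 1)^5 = 1630187 / 1584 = 1029.16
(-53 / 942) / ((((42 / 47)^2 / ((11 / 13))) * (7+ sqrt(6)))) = -1287847 / 132697656+ 1287847 * sqrt(6) / 928883592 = -0.01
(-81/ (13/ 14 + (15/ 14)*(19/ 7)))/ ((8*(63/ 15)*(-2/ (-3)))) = -2835/ 3008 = -0.94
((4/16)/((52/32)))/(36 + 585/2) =4/8541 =0.00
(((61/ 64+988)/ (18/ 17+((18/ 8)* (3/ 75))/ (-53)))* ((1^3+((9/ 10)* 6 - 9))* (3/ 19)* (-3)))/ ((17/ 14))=1526310695/ 1608616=948.83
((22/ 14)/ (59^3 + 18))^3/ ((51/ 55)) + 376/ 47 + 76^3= 66541912023359657331550781/ 151581634007981287089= 438984.00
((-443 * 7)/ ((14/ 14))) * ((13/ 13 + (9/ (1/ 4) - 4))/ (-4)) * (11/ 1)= 1125663/ 4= 281415.75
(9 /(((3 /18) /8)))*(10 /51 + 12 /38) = 71424 /323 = 221.13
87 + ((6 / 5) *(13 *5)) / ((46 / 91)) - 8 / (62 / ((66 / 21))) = 1202326 / 4991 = 240.90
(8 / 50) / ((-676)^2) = 0.00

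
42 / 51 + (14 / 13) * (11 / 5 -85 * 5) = -454.50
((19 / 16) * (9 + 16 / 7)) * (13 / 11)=19513 / 1232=15.84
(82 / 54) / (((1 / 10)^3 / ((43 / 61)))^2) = 75809000000 / 100467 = 754566.18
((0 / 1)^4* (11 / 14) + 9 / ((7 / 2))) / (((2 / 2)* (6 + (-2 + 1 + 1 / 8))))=144 / 287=0.50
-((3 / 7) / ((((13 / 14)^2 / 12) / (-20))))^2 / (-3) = 4743.36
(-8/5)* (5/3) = -8/3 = -2.67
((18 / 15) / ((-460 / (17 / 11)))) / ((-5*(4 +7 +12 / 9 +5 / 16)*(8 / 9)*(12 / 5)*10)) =459 / 153571000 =0.00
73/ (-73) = -1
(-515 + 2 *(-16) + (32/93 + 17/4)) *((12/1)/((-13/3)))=605325/403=1502.05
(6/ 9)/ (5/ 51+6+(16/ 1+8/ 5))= 170/ 6043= 0.03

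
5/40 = 1/8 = 0.12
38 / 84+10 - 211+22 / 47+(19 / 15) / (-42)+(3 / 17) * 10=-7131494 / 35955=-198.34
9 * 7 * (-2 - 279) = -17703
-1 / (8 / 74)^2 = -85.56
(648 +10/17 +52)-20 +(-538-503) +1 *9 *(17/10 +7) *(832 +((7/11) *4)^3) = 7475573807/113135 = 66076.58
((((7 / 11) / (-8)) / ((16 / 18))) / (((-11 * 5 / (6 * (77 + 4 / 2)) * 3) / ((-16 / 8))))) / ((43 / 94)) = -233919 / 208120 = -1.12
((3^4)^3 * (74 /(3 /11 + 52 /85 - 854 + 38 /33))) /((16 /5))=-275778020925 /19118072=-14424.99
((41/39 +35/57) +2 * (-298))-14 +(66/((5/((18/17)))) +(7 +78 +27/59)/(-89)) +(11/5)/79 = -15553754527421/26128004565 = -595.29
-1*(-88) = 88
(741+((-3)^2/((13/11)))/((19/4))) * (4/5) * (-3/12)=-183423/1235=-148.52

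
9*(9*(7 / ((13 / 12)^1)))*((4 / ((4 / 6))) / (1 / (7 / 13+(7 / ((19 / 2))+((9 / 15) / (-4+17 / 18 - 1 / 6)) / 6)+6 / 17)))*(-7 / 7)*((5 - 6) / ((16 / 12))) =3761.80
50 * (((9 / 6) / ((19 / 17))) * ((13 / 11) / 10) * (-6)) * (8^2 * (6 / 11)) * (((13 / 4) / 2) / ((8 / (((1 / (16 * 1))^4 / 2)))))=-387855 / 150667264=-0.00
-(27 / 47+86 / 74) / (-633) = 3020 / 1100787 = 0.00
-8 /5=-1.60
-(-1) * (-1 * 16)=-16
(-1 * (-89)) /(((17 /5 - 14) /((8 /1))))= -3560 /53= -67.17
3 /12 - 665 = -2659 /4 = -664.75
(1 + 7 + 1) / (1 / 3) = 27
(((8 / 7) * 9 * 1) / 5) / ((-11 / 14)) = -144 / 55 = -2.62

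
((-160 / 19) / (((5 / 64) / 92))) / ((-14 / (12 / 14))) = 565248 / 931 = 607.14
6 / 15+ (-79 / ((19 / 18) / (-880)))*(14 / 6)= 14599238 / 95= 153676.19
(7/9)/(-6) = -0.13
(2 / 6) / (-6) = -1 / 18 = -0.06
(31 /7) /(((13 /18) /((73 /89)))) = 40734 /8099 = 5.03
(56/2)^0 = 1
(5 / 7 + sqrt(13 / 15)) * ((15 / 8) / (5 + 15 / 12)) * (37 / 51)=37 / 238 + 37 * sqrt(195) / 2550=0.36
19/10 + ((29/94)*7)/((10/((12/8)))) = 4181/1880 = 2.22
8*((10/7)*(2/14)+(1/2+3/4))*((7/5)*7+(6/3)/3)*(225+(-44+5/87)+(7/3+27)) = 109201664/4263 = 25616.15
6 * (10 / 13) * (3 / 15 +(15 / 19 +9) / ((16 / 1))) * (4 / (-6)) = -617 / 247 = -2.50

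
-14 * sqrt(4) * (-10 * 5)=1400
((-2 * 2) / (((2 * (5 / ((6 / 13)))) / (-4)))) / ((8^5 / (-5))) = -3 / 26624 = -0.00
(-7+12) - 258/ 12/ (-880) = 5.02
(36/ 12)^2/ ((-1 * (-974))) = 9/ 974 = 0.01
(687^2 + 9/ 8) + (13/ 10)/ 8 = 37757623/ 80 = 471970.29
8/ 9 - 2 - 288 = -2602/ 9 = -289.11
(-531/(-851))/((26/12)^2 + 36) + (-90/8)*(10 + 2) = -168287409/1246715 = -134.98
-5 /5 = -1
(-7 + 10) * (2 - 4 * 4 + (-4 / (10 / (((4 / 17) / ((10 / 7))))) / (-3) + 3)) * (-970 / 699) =2715418 / 59415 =45.70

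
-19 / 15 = -1.27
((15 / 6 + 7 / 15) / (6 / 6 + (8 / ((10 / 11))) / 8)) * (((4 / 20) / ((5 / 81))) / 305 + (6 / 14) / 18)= 0.05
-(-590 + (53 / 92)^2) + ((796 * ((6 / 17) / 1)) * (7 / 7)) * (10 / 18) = 321911941 / 431664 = 745.75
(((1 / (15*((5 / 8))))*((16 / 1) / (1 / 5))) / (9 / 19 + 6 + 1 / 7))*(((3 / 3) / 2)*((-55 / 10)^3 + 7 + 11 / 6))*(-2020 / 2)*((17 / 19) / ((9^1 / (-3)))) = -45443839 / 1485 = -30601.91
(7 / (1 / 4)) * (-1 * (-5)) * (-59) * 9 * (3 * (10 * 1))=-2230200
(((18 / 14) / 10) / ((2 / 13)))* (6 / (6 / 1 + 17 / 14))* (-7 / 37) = -2457 / 18685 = -0.13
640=640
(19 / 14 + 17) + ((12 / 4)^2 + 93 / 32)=6779 / 224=30.26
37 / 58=0.64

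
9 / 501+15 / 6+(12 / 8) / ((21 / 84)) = 2845 / 334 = 8.52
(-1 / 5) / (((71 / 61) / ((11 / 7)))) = -0.27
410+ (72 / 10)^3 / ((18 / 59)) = 204178 / 125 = 1633.42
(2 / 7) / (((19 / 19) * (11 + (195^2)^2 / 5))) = 0.00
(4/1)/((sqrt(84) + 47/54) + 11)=138456/165937 - 23328 * sqrt(21)/165937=0.19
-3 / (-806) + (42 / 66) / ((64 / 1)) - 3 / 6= -137979 / 283712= -0.49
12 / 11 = 1.09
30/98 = 15/49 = 0.31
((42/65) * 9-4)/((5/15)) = 354/65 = 5.45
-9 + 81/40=-279/40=-6.98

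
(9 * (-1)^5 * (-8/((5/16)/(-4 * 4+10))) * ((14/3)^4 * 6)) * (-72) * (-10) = -2832334848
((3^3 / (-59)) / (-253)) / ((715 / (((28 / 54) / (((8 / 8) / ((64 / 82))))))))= 0.00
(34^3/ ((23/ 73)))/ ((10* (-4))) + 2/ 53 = -19008167/ 6095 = -3118.65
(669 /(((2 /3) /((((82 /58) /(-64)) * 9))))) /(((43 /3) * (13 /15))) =-33326235 /2075008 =-16.06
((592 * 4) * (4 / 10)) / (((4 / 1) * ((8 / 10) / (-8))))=-2368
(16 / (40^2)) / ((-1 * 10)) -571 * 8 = -4568001 / 1000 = -4568.00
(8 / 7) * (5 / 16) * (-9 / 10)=-9 / 28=-0.32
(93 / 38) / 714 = 31 / 9044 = 0.00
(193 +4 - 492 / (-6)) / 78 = 93 / 26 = 3.58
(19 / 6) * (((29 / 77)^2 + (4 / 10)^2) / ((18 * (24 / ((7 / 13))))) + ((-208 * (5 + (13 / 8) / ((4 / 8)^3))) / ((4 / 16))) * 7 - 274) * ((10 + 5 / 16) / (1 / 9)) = -237482507613121 / 7687680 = -30891310.20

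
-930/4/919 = -465/1838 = -0.25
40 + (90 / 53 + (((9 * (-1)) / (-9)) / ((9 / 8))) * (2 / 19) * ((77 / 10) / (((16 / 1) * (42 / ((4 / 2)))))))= 11337883 / 271890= 41.70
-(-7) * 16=112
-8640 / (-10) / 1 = 864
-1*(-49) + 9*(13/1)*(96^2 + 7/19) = 20488918/19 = 1078364.11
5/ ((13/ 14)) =70/ 13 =5.38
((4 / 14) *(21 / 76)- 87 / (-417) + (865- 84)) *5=20633805 / 5282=3906.44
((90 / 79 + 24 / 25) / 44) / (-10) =-0.00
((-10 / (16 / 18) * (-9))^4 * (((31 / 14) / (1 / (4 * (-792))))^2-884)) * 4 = 16217579731718671875 / 784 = 20685688433314632.49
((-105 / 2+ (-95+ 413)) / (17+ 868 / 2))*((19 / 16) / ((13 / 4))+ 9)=258597 / 46904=5.51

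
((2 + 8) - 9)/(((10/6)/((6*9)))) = 162/5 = 32.40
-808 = -808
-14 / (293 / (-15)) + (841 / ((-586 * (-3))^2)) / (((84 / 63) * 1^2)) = 2954281 / 4120752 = 0.72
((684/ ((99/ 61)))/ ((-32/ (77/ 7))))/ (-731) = 1159/ 5848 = 0.20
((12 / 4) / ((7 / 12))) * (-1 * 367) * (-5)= 66060 / 7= 9437.14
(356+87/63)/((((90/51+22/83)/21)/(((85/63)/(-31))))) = -900112175/5593392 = -160.92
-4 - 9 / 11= -53 / 11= -4.82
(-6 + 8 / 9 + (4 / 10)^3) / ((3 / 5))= -5678 / 675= -8.41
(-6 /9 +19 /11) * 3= 35 /11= 3.18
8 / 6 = 4 / 3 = 1.33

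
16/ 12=4/ 3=1.33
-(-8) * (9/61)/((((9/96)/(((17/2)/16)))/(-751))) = -306408/61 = -5023.08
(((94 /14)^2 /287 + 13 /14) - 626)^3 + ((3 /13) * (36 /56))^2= -917639530222144509593575 /3760197201759544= -244040267.30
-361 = -361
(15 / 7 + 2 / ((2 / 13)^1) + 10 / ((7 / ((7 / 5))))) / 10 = 12 / 7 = 1.71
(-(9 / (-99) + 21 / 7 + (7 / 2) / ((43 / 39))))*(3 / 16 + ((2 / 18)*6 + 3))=-1064675 / 45408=-23.45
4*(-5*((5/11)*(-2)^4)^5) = -65536000000/161051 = -406927.00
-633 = -633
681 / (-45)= -15.13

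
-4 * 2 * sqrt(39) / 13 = -8 * sqrt(39) / 13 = -3.84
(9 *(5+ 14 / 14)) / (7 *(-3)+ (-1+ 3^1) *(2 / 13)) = -702 / 269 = -2.61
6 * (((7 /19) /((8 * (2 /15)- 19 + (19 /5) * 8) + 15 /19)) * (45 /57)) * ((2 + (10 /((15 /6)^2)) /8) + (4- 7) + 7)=29295 /35891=0.82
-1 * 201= -201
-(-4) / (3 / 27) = 36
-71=-71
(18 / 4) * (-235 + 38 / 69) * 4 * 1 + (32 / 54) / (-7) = -18345086 / 4347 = -4220.17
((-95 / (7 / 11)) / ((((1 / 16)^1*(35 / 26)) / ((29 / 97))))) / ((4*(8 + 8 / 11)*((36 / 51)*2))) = -10.76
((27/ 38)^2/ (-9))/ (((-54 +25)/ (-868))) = -17577/ 10469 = -1.68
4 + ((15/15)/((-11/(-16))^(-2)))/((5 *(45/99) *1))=26931/6400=4.21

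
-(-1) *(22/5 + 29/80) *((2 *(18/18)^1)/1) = 381/40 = 9.52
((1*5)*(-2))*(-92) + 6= 926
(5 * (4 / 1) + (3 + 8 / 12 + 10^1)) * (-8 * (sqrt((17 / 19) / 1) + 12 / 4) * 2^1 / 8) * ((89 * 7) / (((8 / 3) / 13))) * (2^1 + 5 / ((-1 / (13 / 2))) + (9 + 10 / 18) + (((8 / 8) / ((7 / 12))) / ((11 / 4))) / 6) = 3375414445 * sqrt(323) / 15048 + 3375414445 / 264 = 16817002.22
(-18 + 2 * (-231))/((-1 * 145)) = 96/29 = 3.31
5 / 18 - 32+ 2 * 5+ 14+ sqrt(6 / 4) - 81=-1597 / 18+ sqrt(6) / 2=-87.50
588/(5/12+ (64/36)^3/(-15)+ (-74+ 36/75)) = -128595600/16069619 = -8.00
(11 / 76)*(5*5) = 275 / 76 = 3.62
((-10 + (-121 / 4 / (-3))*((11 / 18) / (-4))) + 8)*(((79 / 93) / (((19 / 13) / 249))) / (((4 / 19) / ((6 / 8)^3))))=-260752219 / 253952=-1026.78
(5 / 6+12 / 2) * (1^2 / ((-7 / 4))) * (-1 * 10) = 820 / 21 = 39.05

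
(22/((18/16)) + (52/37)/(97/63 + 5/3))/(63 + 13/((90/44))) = 3362270/11663177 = 0.29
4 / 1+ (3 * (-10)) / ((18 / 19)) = -83 / 3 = -27.67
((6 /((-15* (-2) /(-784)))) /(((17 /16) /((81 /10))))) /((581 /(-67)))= 4862592 /35275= 137.85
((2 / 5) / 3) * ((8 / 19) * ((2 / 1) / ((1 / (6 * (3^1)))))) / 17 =192 / 1615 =0.12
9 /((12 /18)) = 27 /2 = 13.50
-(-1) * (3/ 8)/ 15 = 1/ 40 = 0.02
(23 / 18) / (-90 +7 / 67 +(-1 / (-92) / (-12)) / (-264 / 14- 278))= -0.01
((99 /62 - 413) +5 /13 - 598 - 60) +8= -855181 /806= -1061.02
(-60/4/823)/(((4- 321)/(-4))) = -60/260891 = -0.00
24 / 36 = 2 / 3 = 0.67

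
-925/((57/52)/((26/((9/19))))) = -1250600/27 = -46318.52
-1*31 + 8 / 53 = -1635 / 53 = -30.85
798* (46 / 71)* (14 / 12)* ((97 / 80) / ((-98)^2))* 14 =42389 / 39760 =1.07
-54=-54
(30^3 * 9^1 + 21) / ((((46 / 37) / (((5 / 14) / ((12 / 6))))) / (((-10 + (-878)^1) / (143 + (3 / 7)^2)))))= -34933053645 / 161368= -216480.68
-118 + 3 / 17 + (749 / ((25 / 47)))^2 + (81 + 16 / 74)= 779474619211 / 393125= 1982765.33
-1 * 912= -912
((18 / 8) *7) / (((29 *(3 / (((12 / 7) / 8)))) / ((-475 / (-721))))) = 4275 / 167272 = 0.03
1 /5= 0.20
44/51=0.86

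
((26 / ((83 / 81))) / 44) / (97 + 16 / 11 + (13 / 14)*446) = 0.00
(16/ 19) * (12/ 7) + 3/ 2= 783/ 266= 2.94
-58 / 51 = -1.14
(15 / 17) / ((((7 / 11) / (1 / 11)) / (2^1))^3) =120 / 5831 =0.02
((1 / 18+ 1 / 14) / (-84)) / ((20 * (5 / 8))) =-4 / 33075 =-0.00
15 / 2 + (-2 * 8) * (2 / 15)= 161 / 30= 5.37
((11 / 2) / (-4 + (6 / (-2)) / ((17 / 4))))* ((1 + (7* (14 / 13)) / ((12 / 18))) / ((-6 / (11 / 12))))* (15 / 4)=10285 / 1248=8.24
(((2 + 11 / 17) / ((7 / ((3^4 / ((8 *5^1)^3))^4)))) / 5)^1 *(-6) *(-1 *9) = 0.00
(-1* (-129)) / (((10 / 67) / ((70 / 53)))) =60501 / 53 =1141.53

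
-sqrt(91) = -9.54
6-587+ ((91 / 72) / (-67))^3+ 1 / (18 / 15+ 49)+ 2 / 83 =-1358679257288757187 / 2338695668270592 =-580.96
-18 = -18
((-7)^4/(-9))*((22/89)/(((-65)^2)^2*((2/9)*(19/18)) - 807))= -237699/15089794606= -0.00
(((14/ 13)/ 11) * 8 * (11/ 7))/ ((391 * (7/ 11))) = 176/ 35581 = 0.00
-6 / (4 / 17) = -51 / 2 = -25.50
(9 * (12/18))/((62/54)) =162/31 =5.23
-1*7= -7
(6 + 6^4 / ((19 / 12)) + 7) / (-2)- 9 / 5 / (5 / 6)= -417.92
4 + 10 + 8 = 22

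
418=418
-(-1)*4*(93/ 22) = 186/ 11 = 16.91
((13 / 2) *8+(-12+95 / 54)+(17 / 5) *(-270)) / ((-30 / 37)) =1750729 / 1620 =1080.70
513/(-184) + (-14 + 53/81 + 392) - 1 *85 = 290.87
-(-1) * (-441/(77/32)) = -2016/11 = -183.27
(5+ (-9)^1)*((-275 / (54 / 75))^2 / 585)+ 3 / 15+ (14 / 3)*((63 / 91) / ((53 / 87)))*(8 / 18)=-2498656364 / 2511405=-994.92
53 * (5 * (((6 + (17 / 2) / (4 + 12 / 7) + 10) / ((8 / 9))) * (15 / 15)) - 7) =619835 / 128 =4842.46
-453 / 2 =-226.50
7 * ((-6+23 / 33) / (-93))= 1225 / 3069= 0.40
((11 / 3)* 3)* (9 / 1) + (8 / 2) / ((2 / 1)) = 101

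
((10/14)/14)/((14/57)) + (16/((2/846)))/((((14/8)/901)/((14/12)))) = 5577608349/1372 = 4065312.21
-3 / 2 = -1.50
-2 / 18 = -1 / 9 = -0.11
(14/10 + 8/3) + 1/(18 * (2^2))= 1469/360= 4.08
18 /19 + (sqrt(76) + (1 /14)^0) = 37 /19 + 2*sqrt(19) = 10.67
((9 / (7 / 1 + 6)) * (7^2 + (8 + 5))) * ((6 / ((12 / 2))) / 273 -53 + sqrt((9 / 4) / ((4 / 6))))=-2691048 / 1183 + 837 * sqrt(6) / 26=-2195.91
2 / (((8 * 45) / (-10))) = -1 / 18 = -0.06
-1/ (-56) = 1/ 56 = 0.02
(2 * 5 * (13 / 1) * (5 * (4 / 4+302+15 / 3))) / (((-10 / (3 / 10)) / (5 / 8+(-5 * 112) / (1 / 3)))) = 40345305 / 4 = 10086326.25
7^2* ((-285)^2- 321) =3964296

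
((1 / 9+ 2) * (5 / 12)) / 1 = 95 / 108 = 0.88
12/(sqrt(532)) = 6 * sqrt(133)/133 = 0.52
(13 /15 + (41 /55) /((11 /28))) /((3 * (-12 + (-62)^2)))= 5017 /20865240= 0.00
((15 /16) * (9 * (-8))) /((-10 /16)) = 108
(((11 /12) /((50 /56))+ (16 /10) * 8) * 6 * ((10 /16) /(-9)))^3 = -1115157653 /5832000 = -191.21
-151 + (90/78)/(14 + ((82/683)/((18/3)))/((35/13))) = -150.92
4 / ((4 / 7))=7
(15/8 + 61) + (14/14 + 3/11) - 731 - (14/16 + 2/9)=-66127/99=-667.95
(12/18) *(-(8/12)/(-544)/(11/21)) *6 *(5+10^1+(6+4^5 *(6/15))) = 15071/3740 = 4.03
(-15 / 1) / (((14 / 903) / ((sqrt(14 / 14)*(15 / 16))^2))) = -850.34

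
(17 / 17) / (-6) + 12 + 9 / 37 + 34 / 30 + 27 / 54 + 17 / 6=6121 / 370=16.54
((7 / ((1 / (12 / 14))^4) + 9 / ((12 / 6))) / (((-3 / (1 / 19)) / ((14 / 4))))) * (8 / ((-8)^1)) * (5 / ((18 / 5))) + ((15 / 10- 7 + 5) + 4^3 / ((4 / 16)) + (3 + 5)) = 5903419 / 22344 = 264.21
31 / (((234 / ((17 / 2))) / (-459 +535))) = 85.58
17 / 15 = 1.13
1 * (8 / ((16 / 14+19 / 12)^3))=4741632 / 12008989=0.39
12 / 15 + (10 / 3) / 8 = 73 / 60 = 1.22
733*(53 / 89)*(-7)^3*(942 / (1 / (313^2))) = -1229740686717186 / 89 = -13817311086709.96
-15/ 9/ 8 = -5/ 24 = -0.21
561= 561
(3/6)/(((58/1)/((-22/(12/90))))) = -165/116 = -1.42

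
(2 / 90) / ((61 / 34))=34 / 2745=0.01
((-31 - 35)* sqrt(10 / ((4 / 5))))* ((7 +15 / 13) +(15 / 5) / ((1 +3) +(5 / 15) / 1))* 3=-56925* sqrt(2) / 13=-6192.62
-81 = -81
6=6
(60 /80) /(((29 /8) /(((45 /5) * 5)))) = 270 /29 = 9.31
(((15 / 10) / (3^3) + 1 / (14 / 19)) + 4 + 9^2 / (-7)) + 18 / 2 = 179 / 63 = 2.84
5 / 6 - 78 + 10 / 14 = -3211 / 42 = -76.45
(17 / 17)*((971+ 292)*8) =10104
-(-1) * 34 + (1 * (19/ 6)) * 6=53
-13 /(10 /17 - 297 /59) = 1003 /343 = 2.92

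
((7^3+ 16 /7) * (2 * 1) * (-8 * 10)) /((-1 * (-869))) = -386720 /6083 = -63.57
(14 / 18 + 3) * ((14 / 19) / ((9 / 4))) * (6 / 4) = 952 / 513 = 1.86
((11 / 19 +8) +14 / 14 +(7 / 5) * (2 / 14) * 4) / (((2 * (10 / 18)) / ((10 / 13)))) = 8874 / 1235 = 7.19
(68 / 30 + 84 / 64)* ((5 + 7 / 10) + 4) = 83323 / 2400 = 34.72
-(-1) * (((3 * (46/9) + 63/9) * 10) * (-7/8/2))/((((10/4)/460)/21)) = -377545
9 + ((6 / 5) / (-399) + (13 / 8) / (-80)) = 152819 / 17024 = 8.98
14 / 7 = 2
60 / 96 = 5 / 8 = 0.62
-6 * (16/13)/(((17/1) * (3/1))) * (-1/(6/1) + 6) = -560/663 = -0.84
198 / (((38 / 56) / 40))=221760 / 19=11671.58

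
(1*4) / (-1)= -4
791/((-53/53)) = -791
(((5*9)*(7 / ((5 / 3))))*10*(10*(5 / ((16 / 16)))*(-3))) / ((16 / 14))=-248062.50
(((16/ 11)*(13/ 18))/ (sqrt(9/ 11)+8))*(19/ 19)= 832/ 6255 -104*sqrt(11)/ 22935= 0.12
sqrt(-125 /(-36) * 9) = 5 * sqrt(5) /2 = 5.59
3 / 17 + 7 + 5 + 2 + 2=16.18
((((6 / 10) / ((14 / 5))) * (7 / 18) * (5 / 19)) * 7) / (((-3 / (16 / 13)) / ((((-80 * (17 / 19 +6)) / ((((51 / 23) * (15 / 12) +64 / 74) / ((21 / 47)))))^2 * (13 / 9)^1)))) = -417.79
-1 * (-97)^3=912673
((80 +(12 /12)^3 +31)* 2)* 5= 1120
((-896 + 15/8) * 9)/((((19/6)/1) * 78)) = -64377/1976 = -32.58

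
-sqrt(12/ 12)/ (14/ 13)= -13/ 14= -0.93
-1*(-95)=95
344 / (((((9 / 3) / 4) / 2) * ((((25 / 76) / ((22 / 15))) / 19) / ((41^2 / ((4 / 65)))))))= 477627559552 / 225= 2122789153.56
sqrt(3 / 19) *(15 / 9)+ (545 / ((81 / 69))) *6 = 5 *sqrt(57) / 57+ 25070 / 9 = 2786.22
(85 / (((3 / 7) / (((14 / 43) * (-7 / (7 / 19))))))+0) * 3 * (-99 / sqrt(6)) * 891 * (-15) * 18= -35787485443.54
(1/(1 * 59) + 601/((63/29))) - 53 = 831373/3717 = 223.67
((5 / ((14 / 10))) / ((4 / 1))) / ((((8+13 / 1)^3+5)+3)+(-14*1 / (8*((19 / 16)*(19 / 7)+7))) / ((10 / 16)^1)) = 143125 / 1485776796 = 0.00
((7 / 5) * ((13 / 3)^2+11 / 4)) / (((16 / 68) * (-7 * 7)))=-2635 / 1008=-2.61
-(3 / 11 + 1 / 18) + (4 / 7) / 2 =-59 / 1386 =-0.04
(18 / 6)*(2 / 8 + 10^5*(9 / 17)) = 10800051 / 68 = 158824.28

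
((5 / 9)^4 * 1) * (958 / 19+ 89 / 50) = 1239775 / 249318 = 4.97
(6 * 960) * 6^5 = 44789760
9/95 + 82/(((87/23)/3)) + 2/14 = 1258772/19285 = 65.27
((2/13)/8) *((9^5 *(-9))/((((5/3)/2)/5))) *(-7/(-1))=-11160261/26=-429240.81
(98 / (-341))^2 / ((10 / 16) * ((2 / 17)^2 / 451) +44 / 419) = 95362553048 / 121269740317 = 0.79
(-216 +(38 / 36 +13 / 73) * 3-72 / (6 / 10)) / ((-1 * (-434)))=-145547 / 190092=-0.77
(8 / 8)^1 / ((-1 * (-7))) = 1 / 7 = 0.14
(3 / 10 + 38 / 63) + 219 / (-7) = -19141 / 630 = -30.38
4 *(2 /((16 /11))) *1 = 11 /2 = 5.50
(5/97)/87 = 5/8439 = 0.00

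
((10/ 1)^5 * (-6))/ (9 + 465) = -100000/ 79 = -1265.82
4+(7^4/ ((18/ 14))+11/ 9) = 5618/ 3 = 1872.67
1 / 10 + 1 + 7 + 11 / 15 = 53 / 6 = 8.83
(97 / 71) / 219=97 / 15549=0.01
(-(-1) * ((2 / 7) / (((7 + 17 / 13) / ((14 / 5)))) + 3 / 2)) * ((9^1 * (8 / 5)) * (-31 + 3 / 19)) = -1010264 / 1425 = -708.96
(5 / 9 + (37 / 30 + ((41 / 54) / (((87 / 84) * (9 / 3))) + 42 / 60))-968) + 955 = -120583 / 11745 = -10.27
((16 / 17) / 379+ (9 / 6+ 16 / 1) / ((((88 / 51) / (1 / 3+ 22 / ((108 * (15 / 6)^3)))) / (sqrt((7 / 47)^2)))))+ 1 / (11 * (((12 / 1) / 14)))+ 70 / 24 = 3.55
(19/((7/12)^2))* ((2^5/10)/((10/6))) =131328/1225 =107.21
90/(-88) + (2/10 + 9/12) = -4/55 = -0.07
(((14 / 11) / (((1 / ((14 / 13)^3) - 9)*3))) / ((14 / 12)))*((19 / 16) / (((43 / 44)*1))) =-52136 / 967457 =-0.05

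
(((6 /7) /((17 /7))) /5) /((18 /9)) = 3 /85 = 0.04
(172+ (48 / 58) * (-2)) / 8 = 1235 / 58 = 21.29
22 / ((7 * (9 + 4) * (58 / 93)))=1023 / 2639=0.39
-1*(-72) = 72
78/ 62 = 39/ 31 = 1.26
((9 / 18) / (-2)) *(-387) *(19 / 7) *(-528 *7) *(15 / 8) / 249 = -1213245 / 166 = -7308.70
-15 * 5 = -75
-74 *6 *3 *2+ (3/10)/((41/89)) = -1091973/410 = -2663.35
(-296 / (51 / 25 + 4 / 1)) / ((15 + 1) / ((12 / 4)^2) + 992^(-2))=-65538662400 / 2377499983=-27.57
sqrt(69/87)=sqrt(667)/29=0.89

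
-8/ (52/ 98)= -196/ 13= -15.08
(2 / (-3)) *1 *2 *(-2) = 8 / 3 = 2.67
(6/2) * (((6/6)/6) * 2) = 1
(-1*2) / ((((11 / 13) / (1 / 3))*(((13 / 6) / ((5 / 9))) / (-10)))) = 200 / 99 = 2.02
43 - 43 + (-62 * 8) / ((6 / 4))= -992 / 3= -330.67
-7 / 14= -1 / 2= -0.50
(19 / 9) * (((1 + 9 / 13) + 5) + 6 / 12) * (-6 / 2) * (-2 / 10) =9.11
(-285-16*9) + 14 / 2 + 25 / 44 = -18543 / 44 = -421.43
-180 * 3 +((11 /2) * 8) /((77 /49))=-512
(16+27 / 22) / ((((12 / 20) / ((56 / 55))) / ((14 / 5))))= 148568 / 1815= 81.86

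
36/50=18/25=0.72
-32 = -32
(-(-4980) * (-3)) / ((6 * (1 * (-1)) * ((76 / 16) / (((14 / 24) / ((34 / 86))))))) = 249830 / 323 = 773.47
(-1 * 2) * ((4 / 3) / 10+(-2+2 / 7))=332 / 105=3.16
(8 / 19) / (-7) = -8 / 133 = -0.06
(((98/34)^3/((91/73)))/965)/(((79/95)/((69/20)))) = 1608480321/19476212860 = 0.08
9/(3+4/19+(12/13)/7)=15561/5779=2.69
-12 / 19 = -0.63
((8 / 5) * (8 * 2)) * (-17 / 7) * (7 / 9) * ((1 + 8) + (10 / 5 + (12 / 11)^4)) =-395568512 / 658845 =-600.40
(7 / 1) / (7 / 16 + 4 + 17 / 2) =112 / 207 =0.54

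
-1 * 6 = -6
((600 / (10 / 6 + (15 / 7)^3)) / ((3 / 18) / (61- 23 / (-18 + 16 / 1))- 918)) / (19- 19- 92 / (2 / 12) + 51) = 319725 / 2819947304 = 0.00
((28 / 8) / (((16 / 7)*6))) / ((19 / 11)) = 0.15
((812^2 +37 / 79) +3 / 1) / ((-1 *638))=-26044225 / 25201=-1033.46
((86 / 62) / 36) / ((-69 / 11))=-473 / 77004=-0.01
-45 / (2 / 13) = -585 / 2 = -292.50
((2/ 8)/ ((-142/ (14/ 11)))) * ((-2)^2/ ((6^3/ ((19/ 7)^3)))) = -0.00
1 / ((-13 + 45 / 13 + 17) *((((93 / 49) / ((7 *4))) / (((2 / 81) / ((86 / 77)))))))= 1373372 / 31420143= 0.04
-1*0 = 0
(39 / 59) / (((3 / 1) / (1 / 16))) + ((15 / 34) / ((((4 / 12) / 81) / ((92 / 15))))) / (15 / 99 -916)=-0.70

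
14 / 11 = 1.27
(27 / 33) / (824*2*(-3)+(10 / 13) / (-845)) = -19773 / 119481670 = -0.00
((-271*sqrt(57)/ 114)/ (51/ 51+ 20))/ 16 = -271*sqrt(57)/ 38304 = -0.05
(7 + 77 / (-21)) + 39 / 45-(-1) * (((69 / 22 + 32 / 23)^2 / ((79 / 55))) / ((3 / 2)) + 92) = 18454609 / 174570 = 105.71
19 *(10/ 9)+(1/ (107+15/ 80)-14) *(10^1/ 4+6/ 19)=-18.28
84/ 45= 28/ 15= 1.87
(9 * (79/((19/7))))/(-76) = -4977/1444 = -3.45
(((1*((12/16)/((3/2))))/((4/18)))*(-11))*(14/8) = -693/16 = -43.31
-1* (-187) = 187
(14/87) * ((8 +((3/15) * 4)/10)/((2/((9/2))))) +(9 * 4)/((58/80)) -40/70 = 263947/5075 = 52.01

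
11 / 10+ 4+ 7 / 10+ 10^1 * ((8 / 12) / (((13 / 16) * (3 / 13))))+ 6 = 2131 / 45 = 47.36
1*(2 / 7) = 2 / 7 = 0.29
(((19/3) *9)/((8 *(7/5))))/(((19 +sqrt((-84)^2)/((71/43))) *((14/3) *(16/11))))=60705/5657344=0.01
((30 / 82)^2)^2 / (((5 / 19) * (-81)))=-2375 / 2825761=-0.00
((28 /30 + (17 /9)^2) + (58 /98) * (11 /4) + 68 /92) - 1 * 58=-93353891 /1825740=-51.13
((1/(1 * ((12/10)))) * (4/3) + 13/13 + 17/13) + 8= 1336/117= 11.42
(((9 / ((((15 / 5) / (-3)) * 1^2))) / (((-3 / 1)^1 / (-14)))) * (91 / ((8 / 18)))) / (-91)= 189 / 2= 94.50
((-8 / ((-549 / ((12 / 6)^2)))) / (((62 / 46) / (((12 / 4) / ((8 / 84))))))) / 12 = 644 / 5673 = 0.11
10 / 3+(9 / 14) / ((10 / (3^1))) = 1481 / 420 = 3.53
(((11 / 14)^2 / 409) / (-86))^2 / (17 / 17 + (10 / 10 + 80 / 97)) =1420177 / 13022855569811584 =0.00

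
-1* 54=-54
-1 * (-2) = 2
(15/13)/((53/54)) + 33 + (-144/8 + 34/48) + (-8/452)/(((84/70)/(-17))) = 10672443/622856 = 17.13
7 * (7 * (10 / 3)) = 490 / 3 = 163.33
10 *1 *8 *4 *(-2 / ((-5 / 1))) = 128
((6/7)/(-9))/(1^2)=-2/21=-0.10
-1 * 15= -15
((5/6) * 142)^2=126025/9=14002.78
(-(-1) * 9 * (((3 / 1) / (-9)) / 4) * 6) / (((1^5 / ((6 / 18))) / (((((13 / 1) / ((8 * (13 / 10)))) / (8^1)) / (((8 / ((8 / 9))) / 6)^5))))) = -5 / 162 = -0.03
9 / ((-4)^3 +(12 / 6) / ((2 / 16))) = -0.19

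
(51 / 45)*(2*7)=238 / 15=15.87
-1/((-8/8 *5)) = 0.20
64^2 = 4096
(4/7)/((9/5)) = 20/63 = 0.32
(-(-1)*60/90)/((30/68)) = 68/45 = 1.51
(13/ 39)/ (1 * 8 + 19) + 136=11017/ 81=136.01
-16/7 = -2.29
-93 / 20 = -4.65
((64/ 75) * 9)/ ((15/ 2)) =128/ 125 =1.02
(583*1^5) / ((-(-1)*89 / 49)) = 28567 / 89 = 320.98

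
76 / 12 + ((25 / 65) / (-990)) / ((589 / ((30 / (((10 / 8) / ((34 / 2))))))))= 533415 / 84227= 6.33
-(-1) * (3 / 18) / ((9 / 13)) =13 / 54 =0.24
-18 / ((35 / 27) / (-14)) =972 / 5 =194.40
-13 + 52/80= -247/20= -12.35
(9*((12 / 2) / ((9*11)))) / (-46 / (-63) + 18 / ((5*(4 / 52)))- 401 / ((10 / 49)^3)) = -378000 / 32660895157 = -0.00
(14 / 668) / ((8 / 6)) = 21 / 1336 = 0.02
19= 19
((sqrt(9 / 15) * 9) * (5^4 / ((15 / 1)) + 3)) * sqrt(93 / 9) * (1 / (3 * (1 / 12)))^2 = 6432 * sqrt(155) / 5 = 16015.55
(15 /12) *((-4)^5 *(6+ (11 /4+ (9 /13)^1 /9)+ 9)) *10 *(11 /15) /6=-362560 /13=-27889.23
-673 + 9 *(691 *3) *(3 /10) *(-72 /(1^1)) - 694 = -2021791 /5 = -404358.20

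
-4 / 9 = -0.44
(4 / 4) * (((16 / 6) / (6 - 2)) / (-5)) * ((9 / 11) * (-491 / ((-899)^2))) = 2946 / 44451055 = 0.00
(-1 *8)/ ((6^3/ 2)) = -2/ 27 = -0.07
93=93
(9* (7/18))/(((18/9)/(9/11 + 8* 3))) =1911/44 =43.43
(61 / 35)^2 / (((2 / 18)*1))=33489 / 1225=27.34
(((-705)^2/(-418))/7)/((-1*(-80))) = -99405/46816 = -2.12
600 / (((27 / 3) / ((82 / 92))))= 4100 / 69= 59.42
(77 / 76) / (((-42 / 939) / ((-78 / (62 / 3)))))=402831 / 4712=85.49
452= 452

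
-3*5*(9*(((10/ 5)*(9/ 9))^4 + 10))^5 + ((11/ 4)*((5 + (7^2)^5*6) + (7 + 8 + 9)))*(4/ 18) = -189408866917727/ 18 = -10522714828762.61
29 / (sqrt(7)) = 29* sqrt(7) / 7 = 10.96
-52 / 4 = -13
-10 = -10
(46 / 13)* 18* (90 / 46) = 1620 / 13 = 124.62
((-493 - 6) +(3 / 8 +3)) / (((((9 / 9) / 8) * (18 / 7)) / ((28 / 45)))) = -959.43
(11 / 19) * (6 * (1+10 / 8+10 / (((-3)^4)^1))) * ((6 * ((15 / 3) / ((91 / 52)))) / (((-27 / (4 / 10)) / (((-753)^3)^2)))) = -50765959101882227016 / 133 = -381698940615655842.23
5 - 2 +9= 12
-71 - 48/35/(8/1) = -2491/35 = -71.17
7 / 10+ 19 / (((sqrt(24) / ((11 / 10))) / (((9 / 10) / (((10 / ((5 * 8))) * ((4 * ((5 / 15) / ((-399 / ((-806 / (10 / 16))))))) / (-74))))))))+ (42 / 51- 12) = -27769203 * sqrt(6) / 257920- 1781 / 170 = -274.20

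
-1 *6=-6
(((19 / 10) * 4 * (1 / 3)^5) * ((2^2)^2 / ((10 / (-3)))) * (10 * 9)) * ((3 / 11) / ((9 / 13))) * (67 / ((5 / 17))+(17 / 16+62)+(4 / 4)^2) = -3844802 / 2475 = -1553.46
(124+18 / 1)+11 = 153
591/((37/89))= 52599/37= 1421.59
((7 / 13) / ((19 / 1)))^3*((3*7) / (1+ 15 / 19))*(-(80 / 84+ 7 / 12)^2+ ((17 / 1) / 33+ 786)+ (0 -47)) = 934514231 / 4746012128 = 0.20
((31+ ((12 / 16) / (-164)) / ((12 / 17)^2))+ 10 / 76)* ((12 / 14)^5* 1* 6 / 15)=1508192541 / 261853060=5.76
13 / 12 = 1.08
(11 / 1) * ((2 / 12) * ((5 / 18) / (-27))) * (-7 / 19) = 385 / 55404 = 0.01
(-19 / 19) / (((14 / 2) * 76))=-1 / 532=-0.00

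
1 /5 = 0.20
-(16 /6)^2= -64 /9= -7.11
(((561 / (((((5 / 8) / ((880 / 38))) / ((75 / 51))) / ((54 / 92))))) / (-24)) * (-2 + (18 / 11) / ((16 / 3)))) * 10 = 5531625 / 437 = 12658.18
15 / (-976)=-0.02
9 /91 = 0.10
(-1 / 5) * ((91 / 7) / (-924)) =13 / 4620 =0.00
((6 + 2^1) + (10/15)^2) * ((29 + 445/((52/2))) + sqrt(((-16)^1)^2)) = 61370/117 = 524.53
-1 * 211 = -211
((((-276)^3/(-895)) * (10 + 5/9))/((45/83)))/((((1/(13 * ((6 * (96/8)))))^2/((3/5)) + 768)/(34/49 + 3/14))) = 47874790203881472/88522422163595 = 540.82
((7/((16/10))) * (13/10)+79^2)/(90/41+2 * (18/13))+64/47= 2506481801/1989792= 1259.67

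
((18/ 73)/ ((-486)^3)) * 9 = -0.00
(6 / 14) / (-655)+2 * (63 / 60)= 19251 / 9170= 2.10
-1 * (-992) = 992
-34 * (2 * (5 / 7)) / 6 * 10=-1700 / 21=-80.95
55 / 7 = 7.86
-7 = -7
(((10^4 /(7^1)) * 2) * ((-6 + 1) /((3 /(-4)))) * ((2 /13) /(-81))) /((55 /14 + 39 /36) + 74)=-3200000 /6988761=-0.46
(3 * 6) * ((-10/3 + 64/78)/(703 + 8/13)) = -196/3049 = -0.06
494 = 494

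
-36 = -36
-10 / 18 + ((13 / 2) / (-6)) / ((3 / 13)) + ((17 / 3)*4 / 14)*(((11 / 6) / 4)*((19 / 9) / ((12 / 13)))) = -96695 / 27216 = -3.55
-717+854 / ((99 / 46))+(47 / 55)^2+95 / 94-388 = -1807914161 / 2559150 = -706.45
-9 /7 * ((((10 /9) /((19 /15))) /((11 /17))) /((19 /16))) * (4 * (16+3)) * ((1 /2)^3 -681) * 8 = 888950400 /1463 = 607621.60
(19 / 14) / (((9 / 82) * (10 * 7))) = 779 / 4410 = 0.18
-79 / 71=-1.11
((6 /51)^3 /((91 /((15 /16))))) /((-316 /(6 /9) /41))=-205 /141278228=-0.00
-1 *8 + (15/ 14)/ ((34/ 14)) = -257/ 34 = -7.56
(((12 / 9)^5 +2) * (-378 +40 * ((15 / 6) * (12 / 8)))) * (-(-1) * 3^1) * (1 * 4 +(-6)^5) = 891914720 / 27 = 33033878.52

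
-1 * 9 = -9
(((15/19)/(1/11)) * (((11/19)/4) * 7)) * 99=1257795/1444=871.05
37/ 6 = 6.17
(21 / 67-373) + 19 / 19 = -24903 / 67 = -371.69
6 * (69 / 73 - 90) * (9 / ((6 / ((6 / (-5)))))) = 351054 / 365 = 961.79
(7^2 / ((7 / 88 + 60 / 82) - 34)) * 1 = -176792 / 119745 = -1.48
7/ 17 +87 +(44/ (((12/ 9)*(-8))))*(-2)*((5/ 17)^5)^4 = 1421046557715686600135618057/ 16256925626590290089606404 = 87.41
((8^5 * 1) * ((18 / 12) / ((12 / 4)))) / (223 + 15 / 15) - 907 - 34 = -6075 / 7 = -867.86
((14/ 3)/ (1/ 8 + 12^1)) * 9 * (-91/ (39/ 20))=-15680/ 97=-161.65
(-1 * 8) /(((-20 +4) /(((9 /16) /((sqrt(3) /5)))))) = 15 * sqrt(3) /32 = 0.81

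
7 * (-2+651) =4543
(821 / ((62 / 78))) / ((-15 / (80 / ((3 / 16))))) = -2732288 / 93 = -29379.44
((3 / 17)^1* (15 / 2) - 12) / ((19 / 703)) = -13431 / 34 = -395.03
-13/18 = -0.72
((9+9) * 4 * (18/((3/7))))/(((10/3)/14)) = 63504/5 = 12700.80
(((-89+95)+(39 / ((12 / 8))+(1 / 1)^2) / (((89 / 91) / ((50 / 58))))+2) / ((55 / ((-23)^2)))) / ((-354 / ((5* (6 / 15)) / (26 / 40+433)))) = -173666468 / 43583620311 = -0.00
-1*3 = -3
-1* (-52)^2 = -2704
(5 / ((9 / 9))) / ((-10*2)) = -1 / 4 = -0.25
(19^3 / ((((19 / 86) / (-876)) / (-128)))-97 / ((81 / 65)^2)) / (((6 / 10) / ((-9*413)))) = -47163911407873295 / 2187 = -21565574489196.75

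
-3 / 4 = -0.75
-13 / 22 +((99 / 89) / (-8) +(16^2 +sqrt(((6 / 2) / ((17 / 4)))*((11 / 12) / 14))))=sqrt(2618) / 238 +1999275 / 7832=255.49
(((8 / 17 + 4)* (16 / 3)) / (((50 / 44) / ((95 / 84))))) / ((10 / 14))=127072 / 3825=33.22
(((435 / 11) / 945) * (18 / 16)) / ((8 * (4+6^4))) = 0.00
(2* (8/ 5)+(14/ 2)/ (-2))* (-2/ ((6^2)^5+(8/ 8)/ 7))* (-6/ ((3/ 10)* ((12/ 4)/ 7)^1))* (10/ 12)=-490/ 1269789699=-0.00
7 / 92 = 0.08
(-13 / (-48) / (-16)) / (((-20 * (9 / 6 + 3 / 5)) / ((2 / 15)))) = 13 / 241920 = 0.00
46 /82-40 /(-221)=0.74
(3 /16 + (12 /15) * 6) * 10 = 399 /8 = 49.88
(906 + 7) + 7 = 920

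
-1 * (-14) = 14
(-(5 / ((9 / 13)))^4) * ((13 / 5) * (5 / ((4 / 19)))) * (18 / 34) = -88943.44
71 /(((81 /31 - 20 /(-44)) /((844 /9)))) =10217042 /4707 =2170.61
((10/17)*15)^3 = 3375000/4913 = 686.95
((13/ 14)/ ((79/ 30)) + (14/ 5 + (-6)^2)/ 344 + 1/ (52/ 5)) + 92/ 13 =11806317/ 1545635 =7.64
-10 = -10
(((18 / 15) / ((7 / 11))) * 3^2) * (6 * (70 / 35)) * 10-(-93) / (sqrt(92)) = 93 * sqrt(23) / 46 + 14256 / 7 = 2046.27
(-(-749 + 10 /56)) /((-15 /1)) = -6989 /140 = -49.92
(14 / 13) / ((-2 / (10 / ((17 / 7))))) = -490 / 221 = -2.22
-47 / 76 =-0.62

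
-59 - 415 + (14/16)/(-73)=-276823/584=-474.01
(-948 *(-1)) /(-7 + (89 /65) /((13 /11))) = -200265 /1234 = -162.29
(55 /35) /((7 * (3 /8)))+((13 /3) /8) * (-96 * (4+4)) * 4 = -244520 /147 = -1663.40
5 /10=1 /2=0.50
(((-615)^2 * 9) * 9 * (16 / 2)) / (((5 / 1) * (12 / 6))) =24508980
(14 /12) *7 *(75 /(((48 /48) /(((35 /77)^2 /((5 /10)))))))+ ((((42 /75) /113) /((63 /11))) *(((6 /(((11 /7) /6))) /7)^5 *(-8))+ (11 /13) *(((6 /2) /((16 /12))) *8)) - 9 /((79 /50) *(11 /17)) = 10913665937327 /42477567275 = 256.93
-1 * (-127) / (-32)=-127 / 32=-3.97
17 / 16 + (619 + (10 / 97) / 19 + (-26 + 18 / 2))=17783267 / 29488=603.07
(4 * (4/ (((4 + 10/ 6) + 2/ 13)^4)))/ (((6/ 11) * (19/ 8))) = 542887488/ 50449518979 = 0.01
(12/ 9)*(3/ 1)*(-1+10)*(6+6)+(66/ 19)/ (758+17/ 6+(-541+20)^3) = 6964652167812/ 16121880019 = 432.00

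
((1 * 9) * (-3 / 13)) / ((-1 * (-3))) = -9 / 13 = -0.69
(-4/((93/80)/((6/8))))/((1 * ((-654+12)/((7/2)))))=140/9951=0.01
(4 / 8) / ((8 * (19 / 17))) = 17 / 304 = 0.06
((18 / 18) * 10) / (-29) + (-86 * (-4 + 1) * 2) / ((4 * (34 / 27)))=100667 / 986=102.10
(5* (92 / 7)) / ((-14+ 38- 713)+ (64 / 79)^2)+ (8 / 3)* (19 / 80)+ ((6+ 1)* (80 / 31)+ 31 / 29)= 15954111504281 / 811032966870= 19.67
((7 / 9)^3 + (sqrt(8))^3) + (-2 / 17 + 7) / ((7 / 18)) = 1576091 / 86751 + 16 * sqrt(2) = 40.80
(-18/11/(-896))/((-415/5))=-9/409024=-0.00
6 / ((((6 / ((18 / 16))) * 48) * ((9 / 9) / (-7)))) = -21 / 128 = -0.16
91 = 91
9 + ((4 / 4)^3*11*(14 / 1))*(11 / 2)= 856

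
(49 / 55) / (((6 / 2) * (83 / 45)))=0.16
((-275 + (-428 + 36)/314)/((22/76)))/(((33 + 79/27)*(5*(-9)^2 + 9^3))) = -274683/11726330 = -0.02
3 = 3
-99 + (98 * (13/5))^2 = 1620601/25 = 64824.04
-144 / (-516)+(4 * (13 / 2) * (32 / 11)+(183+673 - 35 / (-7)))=443161 / 473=936.92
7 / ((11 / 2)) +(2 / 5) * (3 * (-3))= -128 / 55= -2.33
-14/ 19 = -0.74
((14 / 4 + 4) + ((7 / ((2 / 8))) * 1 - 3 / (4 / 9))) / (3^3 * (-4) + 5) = -115 / 412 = -0.28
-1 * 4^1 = -4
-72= -72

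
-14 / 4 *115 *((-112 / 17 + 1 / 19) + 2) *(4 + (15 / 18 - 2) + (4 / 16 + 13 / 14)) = 56776075 / 7752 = 7324.06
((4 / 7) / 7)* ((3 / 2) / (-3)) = -2 / 49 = -0.04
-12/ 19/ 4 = -3/ 19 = -0.16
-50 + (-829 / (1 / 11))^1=-9169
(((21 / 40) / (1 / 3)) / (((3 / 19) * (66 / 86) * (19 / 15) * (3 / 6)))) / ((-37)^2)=903 / 60236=0.01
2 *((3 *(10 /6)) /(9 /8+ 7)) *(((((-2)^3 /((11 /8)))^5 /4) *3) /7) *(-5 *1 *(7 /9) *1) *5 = 107374182400 /6280989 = 17095.11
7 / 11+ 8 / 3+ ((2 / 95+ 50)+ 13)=207926 / 3135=66.32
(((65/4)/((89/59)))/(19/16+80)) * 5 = 76700/115611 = 0.66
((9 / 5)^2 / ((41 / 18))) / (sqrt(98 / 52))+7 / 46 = 7 / 46+1458 * sqrt(26) / 7175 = 1.19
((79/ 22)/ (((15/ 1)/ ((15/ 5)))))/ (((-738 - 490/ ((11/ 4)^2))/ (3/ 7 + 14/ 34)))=-4345/ 5779711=-0.00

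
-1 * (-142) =142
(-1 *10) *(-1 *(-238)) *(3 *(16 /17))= -6720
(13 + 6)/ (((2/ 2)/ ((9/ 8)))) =171/ 8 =21.38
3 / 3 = 1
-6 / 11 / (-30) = 1 / 55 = 0.02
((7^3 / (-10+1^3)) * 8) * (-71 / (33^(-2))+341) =23469736.89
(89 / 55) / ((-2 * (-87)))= 89 / 9570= 0.01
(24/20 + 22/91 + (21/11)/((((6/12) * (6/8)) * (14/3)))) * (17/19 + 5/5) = 456336/95095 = 4.80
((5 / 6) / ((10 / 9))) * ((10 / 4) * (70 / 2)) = 525 / 8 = 65.62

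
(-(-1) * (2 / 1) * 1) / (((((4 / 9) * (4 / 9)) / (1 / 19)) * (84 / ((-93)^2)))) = 233523 / 4256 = 54.87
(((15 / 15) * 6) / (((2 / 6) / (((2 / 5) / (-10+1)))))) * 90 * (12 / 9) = -96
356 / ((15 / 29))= 10324 / 15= 688.27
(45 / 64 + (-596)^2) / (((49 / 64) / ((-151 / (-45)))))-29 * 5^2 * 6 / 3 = 3429616969 / 2205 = 1555381.85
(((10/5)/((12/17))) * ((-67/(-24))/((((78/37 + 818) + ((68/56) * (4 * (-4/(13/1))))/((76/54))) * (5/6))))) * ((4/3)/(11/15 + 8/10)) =72865247/7230764472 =0.01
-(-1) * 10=10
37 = 37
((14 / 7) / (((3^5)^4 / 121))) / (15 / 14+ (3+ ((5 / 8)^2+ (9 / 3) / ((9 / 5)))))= 0.00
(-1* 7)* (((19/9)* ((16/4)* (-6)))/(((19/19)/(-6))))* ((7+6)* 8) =-221312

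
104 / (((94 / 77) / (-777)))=-3111108 / 47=-66193.79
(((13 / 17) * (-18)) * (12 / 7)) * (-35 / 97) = 14040 / 1649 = 8.51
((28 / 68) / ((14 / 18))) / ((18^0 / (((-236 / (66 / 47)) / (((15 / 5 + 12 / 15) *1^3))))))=-23.41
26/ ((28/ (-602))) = -559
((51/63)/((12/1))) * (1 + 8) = 17/28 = 0.61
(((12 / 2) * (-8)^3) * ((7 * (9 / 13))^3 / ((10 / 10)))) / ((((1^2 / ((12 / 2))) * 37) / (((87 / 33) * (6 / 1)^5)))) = -1039317787017216 / 894179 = -1162315137.15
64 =64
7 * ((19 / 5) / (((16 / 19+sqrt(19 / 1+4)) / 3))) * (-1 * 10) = 242592 / 8047-288078 * sqrt(23) / 8047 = -141.54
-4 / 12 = -1 / 3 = -0.33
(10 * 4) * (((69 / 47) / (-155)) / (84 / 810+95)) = -74520 / 18706423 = -0.00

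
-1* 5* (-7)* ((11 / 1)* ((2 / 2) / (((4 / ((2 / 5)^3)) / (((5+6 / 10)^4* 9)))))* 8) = 6815305728 / 15625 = 436179.57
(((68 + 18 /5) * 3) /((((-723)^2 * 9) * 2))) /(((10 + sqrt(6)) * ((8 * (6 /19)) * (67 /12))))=3401 /19752883452 -3401 * sqrt(6) /197528834520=0.00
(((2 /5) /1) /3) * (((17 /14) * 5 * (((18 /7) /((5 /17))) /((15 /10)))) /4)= 289 /245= 1.18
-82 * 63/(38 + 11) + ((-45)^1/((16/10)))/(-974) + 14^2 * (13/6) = 52242293/163632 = 319.27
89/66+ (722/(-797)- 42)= -2186003/52602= -41.56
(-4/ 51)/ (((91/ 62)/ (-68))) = 992/ 273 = 3.63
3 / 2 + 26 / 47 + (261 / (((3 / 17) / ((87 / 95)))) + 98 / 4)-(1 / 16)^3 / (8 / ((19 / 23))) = 4647236088989 / 3365109760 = 1381.01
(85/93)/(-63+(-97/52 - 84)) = -4420/719913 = -0.01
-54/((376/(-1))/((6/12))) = 27/376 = 0.07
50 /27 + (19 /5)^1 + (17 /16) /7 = 87751 /15120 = 5.80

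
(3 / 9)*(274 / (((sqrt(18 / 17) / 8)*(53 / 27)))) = 361.74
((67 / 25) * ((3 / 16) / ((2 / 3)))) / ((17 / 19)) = 11457 / 13600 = 0.84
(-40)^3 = -64000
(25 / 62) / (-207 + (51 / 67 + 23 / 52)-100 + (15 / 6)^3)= -17420 / 12535873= -0.00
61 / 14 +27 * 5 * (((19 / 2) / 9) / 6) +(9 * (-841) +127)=-207589 / 28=-7413.89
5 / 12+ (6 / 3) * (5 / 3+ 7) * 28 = 1943 / 4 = 485.75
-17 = -17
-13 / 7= -1.86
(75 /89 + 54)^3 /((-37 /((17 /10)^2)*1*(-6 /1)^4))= -1244687997187 /125202494400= -9.94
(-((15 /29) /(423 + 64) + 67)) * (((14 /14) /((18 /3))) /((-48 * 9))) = 0.03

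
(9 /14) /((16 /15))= 135 /224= 0.60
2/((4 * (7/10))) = 5/7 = 0.71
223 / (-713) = -223 / 713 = -0.31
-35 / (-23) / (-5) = -7 / 23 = -0.30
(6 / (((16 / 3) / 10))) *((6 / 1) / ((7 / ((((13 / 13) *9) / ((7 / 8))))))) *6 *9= 262440 / 49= 5355.92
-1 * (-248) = 248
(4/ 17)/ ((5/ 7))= 28/ 85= 0.33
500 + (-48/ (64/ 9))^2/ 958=7664729/ 15328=500.05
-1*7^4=-2401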